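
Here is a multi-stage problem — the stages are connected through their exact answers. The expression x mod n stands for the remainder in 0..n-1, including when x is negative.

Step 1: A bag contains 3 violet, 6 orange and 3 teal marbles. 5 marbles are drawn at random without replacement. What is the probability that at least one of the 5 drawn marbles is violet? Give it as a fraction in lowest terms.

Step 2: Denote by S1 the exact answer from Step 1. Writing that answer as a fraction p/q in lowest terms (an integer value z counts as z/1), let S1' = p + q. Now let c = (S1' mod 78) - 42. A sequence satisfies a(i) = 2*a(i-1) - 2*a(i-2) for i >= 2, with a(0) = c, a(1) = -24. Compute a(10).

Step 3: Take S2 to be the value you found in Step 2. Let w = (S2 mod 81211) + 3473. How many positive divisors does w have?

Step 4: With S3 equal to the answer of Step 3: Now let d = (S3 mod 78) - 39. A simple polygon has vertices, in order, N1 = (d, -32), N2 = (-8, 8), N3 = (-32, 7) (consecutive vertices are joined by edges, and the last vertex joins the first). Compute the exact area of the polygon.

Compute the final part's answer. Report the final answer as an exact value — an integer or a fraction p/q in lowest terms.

Step 1: total draws C(12,5) = 792; complement C(9,5) = 126; favorable 792 - 126 = 666; P = 37/44; answer 37/44
Step 2: S1 = 37/44; threaded value p + q = 81; c = -39; a(2) = 2*(-24) - 2*(-39) = 30; iterating: a(2)=30, a(3)=108, a(4)=156, a(5)=96, a(6)=-120, a(7)=-432, a(8)=-624, a(9)=-384, a(10)=480; answer 480
Step 3: S2 = 480; w = 3953; 3953 = 59 * 67; number of divisors = (1+1) * (1+1) = 4; answer 4
Step 4: S3 = 4; d = -35; cross terms: (-35*8 - -8*-32)=-536, (-8*7 - -32*8)=200, (-32*-32 - -35*7)=1269; twice the area = |933| = 933; area = 933/2; answer 933/2

933/2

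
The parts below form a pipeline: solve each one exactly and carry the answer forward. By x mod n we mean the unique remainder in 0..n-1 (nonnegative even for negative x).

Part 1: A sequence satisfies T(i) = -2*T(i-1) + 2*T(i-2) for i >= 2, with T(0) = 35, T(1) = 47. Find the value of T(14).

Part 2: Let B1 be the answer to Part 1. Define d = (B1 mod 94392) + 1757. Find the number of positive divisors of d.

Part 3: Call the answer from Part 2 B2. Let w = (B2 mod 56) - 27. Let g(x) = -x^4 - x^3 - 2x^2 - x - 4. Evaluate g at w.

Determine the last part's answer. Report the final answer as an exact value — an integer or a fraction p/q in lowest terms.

-124169

Part 1: T(2) = -2*(47) + 2*(35) = -24; iterating: T(2)=-24, T(3)=142, T(4)=-332, T(5)=948, T(6)=-2560, T(7)=7016, T(8)=-19152, T(9)=52336, T(10)=-142976, T(11)=390624, T(12)=-1067200, T(13)=2915648, T(14)=-7965696; answer -7965696
Part 2: B1 = -7965696; d = 59381; 59381 = 7 * 17 * 499; number of divisors = (1+1) * (1+1) * (1+1) = 8; answer 8
Part 3: B2 = 8; w = -19; -1*(-19)^4 - 1*(-19)^3 - 2*(-19)^2 - 1*(-19)^1 - 4 = (-130321) + (6859) + (-722) + (19) + (-4) = -124169; answer -124169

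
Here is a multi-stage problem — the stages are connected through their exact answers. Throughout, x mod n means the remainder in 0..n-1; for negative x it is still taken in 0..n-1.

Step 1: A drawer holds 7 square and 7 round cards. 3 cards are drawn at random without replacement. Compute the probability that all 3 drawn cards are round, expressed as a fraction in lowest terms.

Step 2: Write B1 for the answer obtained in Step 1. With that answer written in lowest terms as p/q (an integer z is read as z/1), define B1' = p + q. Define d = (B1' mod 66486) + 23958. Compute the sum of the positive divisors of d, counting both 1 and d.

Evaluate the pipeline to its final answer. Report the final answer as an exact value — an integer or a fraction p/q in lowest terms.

Step 1: total draws C(14,3) = 364; favorable C(7,3) = 35; P = 5/52; answer 5/52
Step 2: B1 = 5/52; threaded value p + q = 57; d = 24015; 24015 = 3 * 5 * 1601; sigma = (1 + 3) * (1 + 5) * (1 + 1601) = 4 * 6 * 1602 = 38448; answer 38448

38448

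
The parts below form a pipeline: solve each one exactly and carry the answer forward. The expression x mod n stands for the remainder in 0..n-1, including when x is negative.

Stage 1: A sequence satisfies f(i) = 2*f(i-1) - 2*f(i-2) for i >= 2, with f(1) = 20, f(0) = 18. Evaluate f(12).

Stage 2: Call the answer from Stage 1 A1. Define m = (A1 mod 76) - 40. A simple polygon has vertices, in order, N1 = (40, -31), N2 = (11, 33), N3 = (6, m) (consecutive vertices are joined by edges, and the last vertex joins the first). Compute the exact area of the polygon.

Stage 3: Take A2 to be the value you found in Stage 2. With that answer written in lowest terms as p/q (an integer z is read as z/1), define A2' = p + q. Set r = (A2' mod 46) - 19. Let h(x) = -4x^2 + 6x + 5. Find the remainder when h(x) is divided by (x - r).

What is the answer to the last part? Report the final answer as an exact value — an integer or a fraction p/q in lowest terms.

-499

Stage 1: f(2) = 2*(20) - 2*(18) = 4; iterating: f(2)=4, f(3)=-32, f(4)=-72, f(5)=-80, f(6)=-16, f(7)=128, f(8)=288, f(9)=320, f(10)=64, f(11)=-512, f(12)=-1152; answer -1152
Stage 2: A1 = -1152; m = 24; cross terms: (40*33 - 11*-31)=1661, (11*24 - 6*33)=66, (6*-31 - 40*24)=-1146; twice the area = |581| = 581; area = 581/2; answer 581/2
Stage 3: A2 = 581/2; threaded value p + q = 583; r = 12; remainder = value at the root: -4*(12)^2 + 6*(12)^1 + 5 = (-576) + (72) + (5) = -499; answer -499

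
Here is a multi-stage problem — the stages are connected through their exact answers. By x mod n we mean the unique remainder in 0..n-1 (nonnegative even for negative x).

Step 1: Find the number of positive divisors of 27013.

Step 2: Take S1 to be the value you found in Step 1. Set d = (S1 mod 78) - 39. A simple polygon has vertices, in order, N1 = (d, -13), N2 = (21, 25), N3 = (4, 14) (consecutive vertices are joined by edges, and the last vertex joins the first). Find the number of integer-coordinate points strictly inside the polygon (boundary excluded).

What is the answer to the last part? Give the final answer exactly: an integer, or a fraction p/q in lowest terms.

36

Step 1: 27013 = 7 * 17 * 227; number of divisors = (1+1) * (1+1) * (1+1) = 8; answer 8
Step 2: S1 = 8; d = -31; cross terms: (-31*25 - 21*-13)=-502, (21*14 - 4*25)=194, (4*-13 - -31*14)=382; twice the area = |74| = 74; area = 37; boundary points = 2 + 1 + 1 = 4; strictly interior points = area - boundary/2 + 1 = 36; answer 36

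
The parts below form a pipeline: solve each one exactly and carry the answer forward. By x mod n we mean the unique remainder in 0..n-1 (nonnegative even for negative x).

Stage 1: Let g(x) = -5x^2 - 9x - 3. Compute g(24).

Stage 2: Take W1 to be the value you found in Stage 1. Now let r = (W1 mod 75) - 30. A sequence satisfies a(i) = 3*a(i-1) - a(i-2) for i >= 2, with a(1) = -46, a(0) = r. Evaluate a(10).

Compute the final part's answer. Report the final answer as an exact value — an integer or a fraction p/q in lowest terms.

-365454

Stage 1: -5*(24)^2 - 9*(24)^1 - 3 = (-2880) + (-216) + (-3) = -3099; answer -3099
Stage 2: W1 = -3099; r = 21; a(2) = 3*(-46) - 1*(21) = -159; iterating: a(2)=-159, a(3)=-431, a(4)=-1134, a(5)=-2971, a(6)=-7779, a(7)=-20366, a(8)=-53319, a(9)=-139591, a(10)=-365454; answer -365454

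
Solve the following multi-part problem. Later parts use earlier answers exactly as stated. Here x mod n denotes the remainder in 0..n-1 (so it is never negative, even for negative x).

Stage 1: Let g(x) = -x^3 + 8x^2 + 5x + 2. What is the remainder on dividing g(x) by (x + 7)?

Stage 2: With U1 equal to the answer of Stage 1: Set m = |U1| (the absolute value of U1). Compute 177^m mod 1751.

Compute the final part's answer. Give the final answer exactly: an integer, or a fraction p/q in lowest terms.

Stage 1: remainder = value at the root: -1*(-7)^3 + 8*(-7)^2 + 5*(-7)^1 + 2 = (343) + (392) + (-35) + (2) = 702; answer 702
Stage 2: U1 = 702; m = 702; squarings mod 1751: 177^1=177, 177^2=1562, 177^4=701, 177^8=1121, 177^16=1174, 177^32=239, 177^64=1089, 177^128=494, 177^256=647, 177^512=120; 177^702 = 177^2 * 177^4 * 177^8 * 177^16 * 177^32 * 177^128 * 177^512 = 1130 (mod 1751); answer 1130

1130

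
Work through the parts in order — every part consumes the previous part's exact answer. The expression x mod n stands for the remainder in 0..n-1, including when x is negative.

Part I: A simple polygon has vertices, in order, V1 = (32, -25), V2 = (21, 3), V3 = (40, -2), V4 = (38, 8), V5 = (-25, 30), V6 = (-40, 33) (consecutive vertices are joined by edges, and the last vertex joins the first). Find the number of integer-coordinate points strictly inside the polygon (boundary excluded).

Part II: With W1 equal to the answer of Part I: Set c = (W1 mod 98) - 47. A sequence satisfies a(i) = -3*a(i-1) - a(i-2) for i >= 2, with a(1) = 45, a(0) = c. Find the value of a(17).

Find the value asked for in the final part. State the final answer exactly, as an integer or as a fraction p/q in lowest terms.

321979185

Part I: cross terms: (32*3 - 21*-25)=621, (21*-2 - 40*3)=-162, (40*8 - 38*-2)=396, (38*30 - -25*8)=1340, (-25*33 - -40*30)=375, (-40*-25 - 32*33)=-56; twice the area = |2514| = 2514; area = 1257; boundary points = 1 + 1 + 2 + 1 + 3 + 2 = 10; strictly interior points = area - boundary/2 + 1 = 1253; answer 1253
Part II: W1 = 1253; c = 30; a(2) = -3*(45) - 1*(30) = -165; iterating: a(2)=-165, a(3)=450, a(4)=-1185, a(5)=3105, a(6)=-8130, a(7)=21285, a(8)=-55725, a(9)=145890, a(10)=-381945, a(11)=999945, a(12)=-2617890, a(13)=6853725, a(14)=-17943285, a(15)=46976130, a(16)=-122985105, a(17)=321979185; answer 321979185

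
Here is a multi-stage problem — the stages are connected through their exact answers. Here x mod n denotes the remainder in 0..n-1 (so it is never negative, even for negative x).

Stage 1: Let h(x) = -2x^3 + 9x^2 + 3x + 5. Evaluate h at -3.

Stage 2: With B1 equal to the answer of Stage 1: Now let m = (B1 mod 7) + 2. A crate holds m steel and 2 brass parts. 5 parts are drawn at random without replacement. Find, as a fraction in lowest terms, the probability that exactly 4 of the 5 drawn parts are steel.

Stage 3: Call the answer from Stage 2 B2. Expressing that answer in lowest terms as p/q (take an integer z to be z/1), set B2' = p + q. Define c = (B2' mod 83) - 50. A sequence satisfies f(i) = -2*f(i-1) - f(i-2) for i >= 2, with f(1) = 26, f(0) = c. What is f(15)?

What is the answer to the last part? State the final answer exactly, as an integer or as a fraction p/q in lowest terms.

-114

Stage 1: -2*(-3)^3 + 9*(-3)^2 + 3*(-3)^1 + 5 = (54) + (81) + (-9) + (5) = 131; answer 131
Stage 2: B1 = 131; m = 7; total draws C(9,5) = 126; favorable C(7,4)*C(2,1) = 70; P = 5/9; answer 5/9
Stage 3: B2 = 5/9; threaded value p + q = 14; c = -36; f(2) = -2*(26) - 1*(-36) = -16; iterating: f(2)=-16, f(3)=6, f(4)=4, f(5)=-14, f(6)=24, f(7)=-34, f(8)=44, f(9)=-54, f(10)=64, f(11)=-74, f(12)=84, f(13)=-94, f(14)=104, f(15)=-114; answer -114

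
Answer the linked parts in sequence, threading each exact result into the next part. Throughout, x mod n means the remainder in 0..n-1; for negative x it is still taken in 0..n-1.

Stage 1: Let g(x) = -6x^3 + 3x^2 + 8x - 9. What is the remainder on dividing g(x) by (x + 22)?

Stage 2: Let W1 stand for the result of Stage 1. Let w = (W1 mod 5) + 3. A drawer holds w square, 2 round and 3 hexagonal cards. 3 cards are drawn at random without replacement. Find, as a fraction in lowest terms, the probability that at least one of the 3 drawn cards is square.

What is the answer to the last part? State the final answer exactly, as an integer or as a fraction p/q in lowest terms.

23/28

Stage 1: remainder = value at the root: -6*(-22)^3 + 3*(-22)^2 + 8*(-22)^1 - 9 = (63888) + (1452) + (-176) + (-9) = 65155; answer 65155
Stage 2: W1 = 65155; w = 3; total draws C(8,3) = 56; complement C(5,3) = 10; favorable 56 - 10 = 46; P = 23/28; answer 23/28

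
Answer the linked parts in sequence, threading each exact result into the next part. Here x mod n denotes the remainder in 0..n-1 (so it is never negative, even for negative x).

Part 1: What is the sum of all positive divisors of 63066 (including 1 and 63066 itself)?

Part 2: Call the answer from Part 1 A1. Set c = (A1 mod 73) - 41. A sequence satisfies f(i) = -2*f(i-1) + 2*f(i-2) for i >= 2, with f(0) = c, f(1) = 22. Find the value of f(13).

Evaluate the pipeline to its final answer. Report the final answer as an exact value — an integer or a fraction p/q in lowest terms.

504448

Part 1: 63066 = 2 * 3 * 23 * 457; sigma = (1 + 2) * (1 + 3) * (1 + 23) * (1 + 457) = 3 * 4 * 24 * 458 = 131904; answer 131904
Part 2: A1 = 131904; c = 25; f(2) = -2*(22) + 2*(25) = 6; iterating: f(2)=6, f(3)=32, f(4)=-52, f(5)=168, f(6)=-440, f(7)=1216, f(8)=-3312, f(9)=9056, f(10)=-24736, f(11)=67584, f(12)=-184640, f(13)=504448; answer 504448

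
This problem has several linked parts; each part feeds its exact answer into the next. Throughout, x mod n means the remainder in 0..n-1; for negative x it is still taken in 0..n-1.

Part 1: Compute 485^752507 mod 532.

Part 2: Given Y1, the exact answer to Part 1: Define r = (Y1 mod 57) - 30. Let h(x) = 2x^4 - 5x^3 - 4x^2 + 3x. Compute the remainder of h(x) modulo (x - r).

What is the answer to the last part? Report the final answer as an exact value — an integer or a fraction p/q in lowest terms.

16416

Part 1: squarings mod 532: 485^1=485, 485^2=81, 485^4=177, 485^8=473, 485^16=289, 485^32=529, 485^64=9, 485^128=81, 485^256=177, 485^512=473, 485^1024=289, 485^2048=529, 485^4096=9, 485^8192=81, 485^16384=177, 485^32768=473, 485^65536=289, 485^131072=529, 485^262144=9, 485^524288=81; 485^752507 = 485^1 * 485^2 * 485^8 * 485^16 * 485^32 * 485^64 * 485^256 * 485^512 * 485^2048 * 485^4096 * 485^8192 * 485^16384 * 485^65536 * 485^131072 * 485^524288 = 249 (mod 532); answer 249
Part 2: Y1 = 249; r = -9; remainder = value at the root: 2*(-9)^4 - 5*(-9)^3 - 4*(-9)^2 + 3*(-9)^1 = (13122) + (3645) + (-324) + (-27) = 16416; answer 16416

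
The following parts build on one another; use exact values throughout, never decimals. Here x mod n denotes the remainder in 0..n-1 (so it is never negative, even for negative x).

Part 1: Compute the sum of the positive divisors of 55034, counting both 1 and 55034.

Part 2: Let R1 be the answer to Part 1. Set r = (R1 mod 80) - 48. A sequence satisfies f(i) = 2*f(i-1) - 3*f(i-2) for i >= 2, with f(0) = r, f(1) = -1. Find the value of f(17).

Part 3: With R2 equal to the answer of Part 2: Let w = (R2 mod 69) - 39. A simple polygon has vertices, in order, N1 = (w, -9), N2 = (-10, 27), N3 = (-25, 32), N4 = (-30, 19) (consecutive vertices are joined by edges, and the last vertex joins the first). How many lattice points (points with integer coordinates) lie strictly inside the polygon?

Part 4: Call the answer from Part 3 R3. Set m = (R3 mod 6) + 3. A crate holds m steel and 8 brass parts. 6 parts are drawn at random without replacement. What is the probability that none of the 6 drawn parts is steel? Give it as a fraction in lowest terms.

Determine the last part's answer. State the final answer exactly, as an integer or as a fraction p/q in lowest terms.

4/715

Part 1: 55034 = 2 * 7 * 3931; sigma = (1 + 2) * (1 + 7) * (1 + 3931) = 3 * 8 * 3932 = 94368; answer 94368
Part 2: R1 = 94368; r = 0; f(2) = 2*(-1) - 3*(0) = -2; iterating: f(2)=-2, f(3)=-1, f(4)=4, f(5)=11, f(6)=10, f(7)=-13, f(8)=-56, f(9)=-73, f(10)=22, f(11)=263, f(12)=460, f(13)=131, f(14)=-1118, f(15)=-2629, f(16)=-1904, f(17)=4079; answer 4079
Part 3: R2 = 4079; w = -31; cross terms: (-31*27 - -10*-9)=-927, (-10*32 - -25*27)=355, (-25*19 - -30*32)=485, (-30*-9 - -31*19)=859; twice the area = |772| = 772; area = 386; boundary points = 3 + 5 + 1 + 1 = 10; strictly interior points = area - boundary/2 + 1 = 382; answer 382
Part 4: R3 = 382; m = 7; total draws C(15,6) = 5005; favorable C(8,6) = 28; P = 4/715; answer 4/715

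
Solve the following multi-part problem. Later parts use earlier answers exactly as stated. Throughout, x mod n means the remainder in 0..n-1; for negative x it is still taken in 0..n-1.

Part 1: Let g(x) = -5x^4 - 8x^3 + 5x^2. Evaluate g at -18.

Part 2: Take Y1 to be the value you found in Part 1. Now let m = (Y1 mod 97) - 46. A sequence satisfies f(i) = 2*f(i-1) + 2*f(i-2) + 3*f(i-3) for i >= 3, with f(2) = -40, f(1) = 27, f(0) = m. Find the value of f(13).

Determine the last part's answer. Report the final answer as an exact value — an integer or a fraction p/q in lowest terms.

Part 1: -5*(-18)^4 - 8*(-18)^3 + 5*(-18)^2 = (-524880) + (46656) + (1620) = -476604; answer -476604
Part 2: Y1 = -476604; m = 8; f(3) = 2*(-40) + 2*(27) + 3*(8) = -2; iterating: f(3)=-2, f(4)=-3, f(5)=-130, f(6)=-272, f(7)=-813, f(8)=-2560, f(9)=-7562, f(10)=-22683, f(11)=-68170, f(12)=-204392, f(13)=-613173; answer -613173

-613173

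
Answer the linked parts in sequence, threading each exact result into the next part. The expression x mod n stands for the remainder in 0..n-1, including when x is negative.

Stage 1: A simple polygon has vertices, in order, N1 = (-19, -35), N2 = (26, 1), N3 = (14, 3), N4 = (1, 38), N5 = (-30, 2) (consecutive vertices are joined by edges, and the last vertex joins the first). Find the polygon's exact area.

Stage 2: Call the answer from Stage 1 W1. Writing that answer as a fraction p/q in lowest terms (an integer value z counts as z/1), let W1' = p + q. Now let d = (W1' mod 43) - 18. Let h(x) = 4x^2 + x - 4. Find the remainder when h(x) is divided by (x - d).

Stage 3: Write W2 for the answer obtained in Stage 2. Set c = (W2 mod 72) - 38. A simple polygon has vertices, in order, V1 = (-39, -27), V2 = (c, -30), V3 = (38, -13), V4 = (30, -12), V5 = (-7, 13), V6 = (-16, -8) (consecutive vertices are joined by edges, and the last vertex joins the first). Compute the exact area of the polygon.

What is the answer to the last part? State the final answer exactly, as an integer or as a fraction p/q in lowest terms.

Stage 1: cross terms: (-19*1 - 26*-35)=891, (26*3 - 14*1)=64, (14*38 - 1*3)=529, (1*2 - -30*38)=1142, (-30*-35 - -19*2)=1088; twice the area = |3714| = 3714; area = 1857; answer 1857
Stage 2: W1 = 1857; threaded value p + q = 1858; d = -9; remainder = value at the root: 4*(-9)^2 + 1*(-9)^1 - 4 = (324) + (-9) + (-4) = 311; answer 311
Stage 3: W2 = 311; c = -15; cross terms: (-39*-30 - -15*-27)=765, (-15*-13 - 38*-30)=1335, (38*-12 - 30*-13)=-66, (30*13 - -7*-12)=306, (-7*-8 - -16*13)=264, (-16*-27 - -39*-8)=120; twice the area = |2724| = 2724; area = 1362; answer 1362

1362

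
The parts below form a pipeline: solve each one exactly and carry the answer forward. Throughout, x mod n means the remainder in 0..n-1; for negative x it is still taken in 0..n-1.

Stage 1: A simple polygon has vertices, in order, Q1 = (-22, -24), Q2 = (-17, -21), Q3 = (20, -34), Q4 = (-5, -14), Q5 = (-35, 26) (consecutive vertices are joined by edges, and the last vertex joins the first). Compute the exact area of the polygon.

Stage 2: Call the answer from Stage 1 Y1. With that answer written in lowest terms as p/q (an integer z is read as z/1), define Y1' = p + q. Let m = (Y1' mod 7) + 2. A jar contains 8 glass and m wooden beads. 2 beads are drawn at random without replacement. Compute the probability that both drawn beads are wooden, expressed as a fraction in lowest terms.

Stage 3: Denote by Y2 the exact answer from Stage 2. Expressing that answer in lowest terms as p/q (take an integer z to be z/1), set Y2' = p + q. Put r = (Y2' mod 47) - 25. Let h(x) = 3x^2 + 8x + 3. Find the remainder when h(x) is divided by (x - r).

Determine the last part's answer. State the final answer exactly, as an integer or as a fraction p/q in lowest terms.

934

Stage 1: cross terms: (-22*-21 - -17*-24)=54, (-17*-34 - 20*-21)=998, (20*-14 - -5*-34)=-450, (-5*26 - -35*-14)=-620, (-35*-24 - -22*26)=1412; twice the area = |1394| = 1394; area = 697; answer 697
Stage 2: Y1 = 697; threaded value p + q = 698; m = 7; total draws C(15,2) = 105; favorable C(7,2) = 21; P = 1/5; answer 1/5
Stage 3: Y2 = 1/5; threaded value p + q = 6; r = -19; remainder = value at the root: 3*(-19)^2 + 8*(-19)^1 + 3 = (1083) + (-152) + (3) = 934; answer 934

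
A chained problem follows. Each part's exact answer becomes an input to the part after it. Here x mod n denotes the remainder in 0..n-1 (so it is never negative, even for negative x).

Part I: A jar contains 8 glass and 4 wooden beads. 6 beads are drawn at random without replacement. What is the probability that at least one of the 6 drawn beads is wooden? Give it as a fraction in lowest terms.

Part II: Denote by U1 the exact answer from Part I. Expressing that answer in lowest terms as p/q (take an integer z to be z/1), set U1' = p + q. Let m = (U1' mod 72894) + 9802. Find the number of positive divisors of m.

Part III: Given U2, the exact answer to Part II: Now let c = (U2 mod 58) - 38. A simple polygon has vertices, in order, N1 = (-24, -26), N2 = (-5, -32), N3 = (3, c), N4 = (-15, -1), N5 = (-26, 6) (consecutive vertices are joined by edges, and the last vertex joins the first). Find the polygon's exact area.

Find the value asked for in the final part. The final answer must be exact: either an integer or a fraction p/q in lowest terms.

Part I: total draws C(12,6) = 924; complement C(8,6) = 28; favorable 924 - 28 = 896; P = 32/33; answer 32/33
Part II: U1 = 32/33; threaded value p + q = 65; m = 9867; 9867 = 3 * 11 * 13 * 23; number of divisors = (1+1) * (1+1) * (1+1) * (1+1) = 16; answer 16
Part III: U2 = 16; c = -22; cross terms: (-24*-32 - -5*-26)=638, (-5*-22 - 3*-32)=206, (3*-1 - -15*-22)=-333, (-15*6 - -26*-1)=-116, (-26*-26 - -24*6)=820; twice the area = |1215| = 1215; area = 1215/2; answer 1215/2

1215/2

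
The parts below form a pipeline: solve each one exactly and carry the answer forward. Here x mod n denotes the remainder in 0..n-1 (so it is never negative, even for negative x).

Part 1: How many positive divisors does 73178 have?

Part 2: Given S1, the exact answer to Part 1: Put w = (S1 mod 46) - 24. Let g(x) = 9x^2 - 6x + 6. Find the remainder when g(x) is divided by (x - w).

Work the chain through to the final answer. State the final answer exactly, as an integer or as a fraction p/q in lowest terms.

2406

Part 1: 73178 = 2 * 7 * 5227; number of divisors = (1+1) * (1+1) * (1+1) = 8; answer 8
Part 2: S1 = 8; w = -16; remainder = value at the root: 9*(-16)^2 - 6*(-16)^1 + 6 = (2304) + (96) + (6) = 2406; answer 2406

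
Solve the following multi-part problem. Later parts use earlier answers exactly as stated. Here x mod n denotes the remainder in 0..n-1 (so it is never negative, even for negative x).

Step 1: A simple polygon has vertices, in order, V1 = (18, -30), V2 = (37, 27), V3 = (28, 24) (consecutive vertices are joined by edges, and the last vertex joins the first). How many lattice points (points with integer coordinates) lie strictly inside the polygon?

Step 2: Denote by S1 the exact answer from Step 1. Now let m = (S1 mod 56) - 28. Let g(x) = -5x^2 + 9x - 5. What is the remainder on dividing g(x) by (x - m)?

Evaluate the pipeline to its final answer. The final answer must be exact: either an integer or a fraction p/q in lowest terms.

-2021

Step 1: cross terms: (18*27 - 37*-30)=1596, (37*24 - 28*27)=132, (28*-30 - 18*24)=-1272; twice the area = |456| = 456; area = 228; boundary points = 19 + 3 + 2 = 24; strictly interior points = area - boundary/2 + 1 = 217; answer 217
Step 2: S1 = 217; m = 21; remainder = value at the root: -5*(21)^2 + 9*(21)^1 - 5 = (-2205) + (189) + (-5) = -2021; answer -2021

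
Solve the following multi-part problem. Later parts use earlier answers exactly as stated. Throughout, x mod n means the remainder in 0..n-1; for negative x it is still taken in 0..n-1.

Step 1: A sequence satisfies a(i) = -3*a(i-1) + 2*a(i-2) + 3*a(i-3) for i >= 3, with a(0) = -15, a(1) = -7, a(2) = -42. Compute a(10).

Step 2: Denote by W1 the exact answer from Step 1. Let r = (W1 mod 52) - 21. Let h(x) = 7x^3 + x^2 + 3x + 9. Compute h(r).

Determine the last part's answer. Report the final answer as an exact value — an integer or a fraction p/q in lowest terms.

485

Step 1: a(3) = -3*(-42) + 2*(-7) + 3*(-15) = 67; iterating: a(3)=67, a(4)=-306, a(5)=926, a(6)=-3189, a(7)=10501, a(8)=-35103, a(9)=116744, a(10)=-388935; answer -388935
Step 2: W1 = -388935; r = 4; 7*(4)^3 + 1*(4)^2 + 3*(4)^1 + 9 = (448) + (16) + (12) + (9) = 485; answer 485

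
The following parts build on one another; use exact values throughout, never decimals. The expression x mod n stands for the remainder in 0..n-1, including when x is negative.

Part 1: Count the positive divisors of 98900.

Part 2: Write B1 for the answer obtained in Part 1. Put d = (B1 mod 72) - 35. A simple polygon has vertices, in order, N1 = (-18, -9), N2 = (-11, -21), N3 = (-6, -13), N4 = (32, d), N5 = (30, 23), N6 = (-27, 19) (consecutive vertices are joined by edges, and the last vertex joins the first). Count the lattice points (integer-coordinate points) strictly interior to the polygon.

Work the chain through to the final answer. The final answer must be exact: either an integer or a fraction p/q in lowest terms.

1591

Part 1: 98900 = 2^2 * 5^2 * 23 * 43; number of divisors = (2+1) * (2+1) * (1+1) * (1+1) = 36; answer 36
Part 2: B1 = 36; d = 1; cross terms: (-18*-21 - -11*-9)=279, (-11*-13 - -6*-21)=17, (-6*1 - 32*-13)=410, (32*23 - 30*1)=706, (30*19 - -27*23)=1191, (-27*-9 - -18*19)=585; twice the area = |3188| = 3188; area = 1594; boundary points = 1 + 1 + 2 + 2 + 1 + 1 = 8; strictly interior points = area - boundary/2 + 1 = 1591; answer 1591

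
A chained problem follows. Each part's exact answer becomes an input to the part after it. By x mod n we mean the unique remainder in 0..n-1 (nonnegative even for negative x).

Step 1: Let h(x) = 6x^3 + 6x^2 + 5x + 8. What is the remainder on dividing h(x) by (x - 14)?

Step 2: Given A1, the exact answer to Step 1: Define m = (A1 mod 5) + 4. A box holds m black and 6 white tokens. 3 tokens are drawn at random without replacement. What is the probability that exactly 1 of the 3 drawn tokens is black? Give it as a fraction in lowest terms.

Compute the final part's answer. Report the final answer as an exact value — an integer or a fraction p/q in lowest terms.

Step 1: remainder = value at the root: 6*(14)^3 + 6*(14)^2 + 5*(14)^1 + 8 = (16464) + (1176) + (70) + (8) = 17718; answer 17718
Step 2: A1 = 17718; m = 7; total draws C(13,3) = 286; favorable C(7,1)*C(6,2) = 105; P = 105/286; answer 105/286

105/286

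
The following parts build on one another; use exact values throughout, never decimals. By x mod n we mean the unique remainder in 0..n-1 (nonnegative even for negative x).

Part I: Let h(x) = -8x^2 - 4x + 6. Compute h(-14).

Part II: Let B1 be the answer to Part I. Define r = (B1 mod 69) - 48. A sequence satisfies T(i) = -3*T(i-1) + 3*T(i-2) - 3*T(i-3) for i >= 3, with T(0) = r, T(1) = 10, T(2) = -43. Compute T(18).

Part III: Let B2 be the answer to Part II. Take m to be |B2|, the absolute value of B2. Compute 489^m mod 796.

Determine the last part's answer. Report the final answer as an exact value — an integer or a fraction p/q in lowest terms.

Part I: -8*(-14)^2 - 4*(-14)^1 + 6 = (-1568) + (56) + (6) = -1506; answer -1506
Part II: B1 = -1506; r = -36; T(3) = -3*(-43) + 3*(10) - 3*(-36) = 267; iterating: T(3)=267, T(4)=-960, T(5)=3810, T(6)=-15111, T(7)=59643, T(8)=-235692, T(9)=931338, T(10)=-3680019, T(11)=14541147, T(12)=-57457512, T(13)=227036034, T(14)=-897104079, T(15)=3544792875, T(16)=-14006798964, T(17)=55346087754, T(18)=-218693038779; answer -218693038779
Part III: B2 = -218693038779; m = 218693038779; squarings mod 796: 489^1=489, 489^2=321, 489^4=357, 489^8=89, 489^16=757, 489^32=725, 489^64=265, 489^128=177, 489^256=285, 489^512=33, 489^1024=293, 489^2048=677, 489^4096=629, 489^8192=29, 489^16384=45, 489^32768=433, 489^65536=429, 489^131072=165, 489^262144=161, 489^524288=449, 489^1048576=213, 489^2097152=793, 489^4194304=9, 489^8388608=81, 489^16777216=193, 489^33554432=633, 489^67108864=301, 489^134217728=653, 489^268435456=549, 489^536870912=513, 489^1073741824=489, 489^2147483648=321, 489^4294967296=357, 489^8589934592=89, 489^17179869184=757, 489^34359738368=725, 489^68719476736=265, 489^137438953472=177; 489^218693038779 = 489^1 * 489^2 * 489^8 * 489^16 * 489^32 * 489^128 * 489^512 * 489^4096 * 489^8192 * 489^16384 * 489^32768 * 489^131072 * 489^262144 * 489^524288 * 489^1048576 * 489^16777216 * 489^33554432 * 489^134217728 * 489^536870912 * 489^1073741824 * 489^2147483648 * 489^8589934592 * 489^68719476736 * 489^137438953472 = 501 (mod 796); answer 501

501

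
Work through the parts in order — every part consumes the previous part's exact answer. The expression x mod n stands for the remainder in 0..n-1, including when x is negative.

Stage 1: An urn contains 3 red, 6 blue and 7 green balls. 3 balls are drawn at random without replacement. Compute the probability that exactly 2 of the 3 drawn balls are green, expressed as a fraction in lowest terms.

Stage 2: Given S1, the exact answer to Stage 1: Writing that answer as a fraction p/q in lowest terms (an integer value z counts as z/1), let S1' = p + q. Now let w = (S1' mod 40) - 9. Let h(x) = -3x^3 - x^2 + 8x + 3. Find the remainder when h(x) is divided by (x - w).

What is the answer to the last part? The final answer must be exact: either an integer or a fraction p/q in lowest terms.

-17673

Stage 1: total draws C(16,3) = 560; favorable C(7,2)*C(9,1) = 189; P = 27/80; answer 27/80
Stage 2: S1 = 27/80; threaded value p + q = 107; w = 18; remainder = value at the root: -3*(18)^3 - 1*(18)^2 + 8*(18)^1 + 3 = (-17496) + (-324) + (144) + (3) = -17673; answer -17673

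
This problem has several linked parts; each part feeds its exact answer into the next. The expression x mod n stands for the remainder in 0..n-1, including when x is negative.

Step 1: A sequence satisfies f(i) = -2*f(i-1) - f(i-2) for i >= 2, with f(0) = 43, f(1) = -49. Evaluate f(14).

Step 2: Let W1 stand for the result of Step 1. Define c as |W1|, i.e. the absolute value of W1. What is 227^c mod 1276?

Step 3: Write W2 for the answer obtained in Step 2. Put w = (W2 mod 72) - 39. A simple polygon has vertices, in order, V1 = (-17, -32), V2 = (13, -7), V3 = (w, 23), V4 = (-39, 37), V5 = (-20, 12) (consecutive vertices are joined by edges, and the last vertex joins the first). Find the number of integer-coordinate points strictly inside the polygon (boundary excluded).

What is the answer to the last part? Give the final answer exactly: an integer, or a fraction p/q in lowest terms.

1594

Step 1: f(2) = -2*(-49) - 1*(43) = 55; iterating: f(2)=55, f(3)=-61, f(4)=67, f(5)=-73, f(6)=79, f(7)=-85, f(8)=91, f(9)=-97, f(10)=103, f(11)=-109, f(12)=115, f(13)=-121, f(14)=127; answer 127
Step 2: W1 = 127; c = 127; squarings mod 1276: 227^1=227, 227^2=489, 227^4=509, 227^8=53, 227^16=257, 227^32=973, 227^64=1213; 227^127 = 227^1 * 227^2 * 227^4 * 227^8 * 227^16 * 227^32 * 227^64 = 1271 (mod 1276); answer 1271
Step 3: W2 = 1271; w = 8; cross terms: (-17*-7 - 13*-32)=535, (13*23 - 8*-7)=355, (8*37 - -39*23)=1193, (-39*12 - -20*37)=272, (-20*-32 - -17*12)=844; twice the area = |3199| = 3199; area = 3199/2; boundary points = 5 + 5 + 1 + 1 + 1 = 13; strictly interior points = area - boundary/2 + 1 = 1594; answer 1594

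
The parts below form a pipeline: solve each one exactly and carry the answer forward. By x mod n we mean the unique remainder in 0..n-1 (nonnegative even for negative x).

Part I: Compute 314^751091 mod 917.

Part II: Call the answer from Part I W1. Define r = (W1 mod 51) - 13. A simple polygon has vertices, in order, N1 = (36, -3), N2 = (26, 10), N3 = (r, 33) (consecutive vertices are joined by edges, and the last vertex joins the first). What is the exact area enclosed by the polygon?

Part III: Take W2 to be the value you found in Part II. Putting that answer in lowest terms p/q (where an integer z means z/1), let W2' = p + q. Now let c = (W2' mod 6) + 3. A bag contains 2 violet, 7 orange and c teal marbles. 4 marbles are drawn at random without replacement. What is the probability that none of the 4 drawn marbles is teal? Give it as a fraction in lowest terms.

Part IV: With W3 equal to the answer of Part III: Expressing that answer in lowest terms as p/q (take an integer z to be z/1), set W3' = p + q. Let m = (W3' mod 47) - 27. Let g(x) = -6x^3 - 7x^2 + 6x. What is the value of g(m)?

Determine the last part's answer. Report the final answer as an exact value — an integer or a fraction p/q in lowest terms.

Part I: squarings mod 917: 314^1=314, 314^2=477, 314^4=113, 314^8=848, 314^16=176, 314^32=715, 314^64=456, 314^128=694, 314^256=211, 314^512=505, 314^1024=99, 314^2048=631, 314^4096=183, 314^8192=477, 314^16384=113, 314^32768=848, 314^65536=176, 314^131072=715, 314^262144=456, 314^524288=694; 314^751091 = 314^1 * 314^2 * 314^16 * 314^32 * 314^64 * 314^128 * 314^256 * 314^1024 * 314^4096 * 314^8192 * 314^16384 * 314^65536 * 314^131072 * 314^524288 = 307 (mod 917); answer 307
Part II: W1 = 307; r = -12; cross terms: (36*10 - 26*-3)=438, (26*33 - -12*10)=978, (-12*-3 - 36*33)=-1152; twice the area = |264| = 264; area = 132; answer 132
Part III: W2 = 132; threaded value p + q = 133; c = 4; total draws C(13,4) = 715; favorable C(9,4) = 126; P = 126/715; answer 126/715
Part IV: W3 = 126/715; threaded value p + q = 841; m = 15; -6*(15)^3 - 7*(15)^2 + 6*(15)^1 = (-20250) + (-1575) + (90) = -21735; answer -21735

-21735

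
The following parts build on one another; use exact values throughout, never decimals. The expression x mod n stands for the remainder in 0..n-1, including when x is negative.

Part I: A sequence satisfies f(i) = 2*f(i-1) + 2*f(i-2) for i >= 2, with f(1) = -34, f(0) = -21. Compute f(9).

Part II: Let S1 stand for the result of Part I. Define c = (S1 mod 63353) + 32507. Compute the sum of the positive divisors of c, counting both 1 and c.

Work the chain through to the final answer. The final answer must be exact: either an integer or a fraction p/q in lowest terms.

55406

Part I: f(2) = 2*(-34) + 2*(-21) = -110; iterating: f(2)=-110, f(3)=-288, f(4)=-796, f(5)=-2168, f(6)=-5928, f(7)=-16192, f(8)=-44240, f(9)=-120864; answer -120864
Part II: S1 = -120864; c = 38349; 38349 = 3^2 * 4261; sigma = (1 + 3 + 9) * (1 + 4261) = 13 * 4262 = 55406; answer 55406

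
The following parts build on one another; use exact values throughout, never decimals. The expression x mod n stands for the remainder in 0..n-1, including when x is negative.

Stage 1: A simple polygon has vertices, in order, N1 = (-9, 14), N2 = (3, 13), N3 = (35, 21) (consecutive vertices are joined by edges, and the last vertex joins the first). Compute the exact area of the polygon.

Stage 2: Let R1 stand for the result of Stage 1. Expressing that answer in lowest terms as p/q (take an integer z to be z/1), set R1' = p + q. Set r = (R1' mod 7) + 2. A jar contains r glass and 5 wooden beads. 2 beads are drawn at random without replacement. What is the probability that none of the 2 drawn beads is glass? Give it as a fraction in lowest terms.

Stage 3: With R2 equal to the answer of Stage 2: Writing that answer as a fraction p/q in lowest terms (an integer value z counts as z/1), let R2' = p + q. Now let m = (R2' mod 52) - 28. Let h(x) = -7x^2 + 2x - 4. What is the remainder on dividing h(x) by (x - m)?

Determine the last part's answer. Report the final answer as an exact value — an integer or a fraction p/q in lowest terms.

Stage 1: cross terms: (-9*13 - 3*14)=-159, (3*21 - 35*13)=-392, (35*14 - -9*21)=679; twice the area = |128| = 128; area = 64; answer 64
Stage 2: R1 = 64; threaded value p + q = 65; r = 4; total draws C(9,2) = 36; favorable C(5,2) = 10; P = 5/18; answer 5/18
Stage 3: R2 = 5/18; threaded value p + q = 23; m = -5; remainder = value at the root: -7*(-5)^2 + 2*(-5)^1 - 4 = (-175) + (-10) + (-4) = -189; answer -189

-189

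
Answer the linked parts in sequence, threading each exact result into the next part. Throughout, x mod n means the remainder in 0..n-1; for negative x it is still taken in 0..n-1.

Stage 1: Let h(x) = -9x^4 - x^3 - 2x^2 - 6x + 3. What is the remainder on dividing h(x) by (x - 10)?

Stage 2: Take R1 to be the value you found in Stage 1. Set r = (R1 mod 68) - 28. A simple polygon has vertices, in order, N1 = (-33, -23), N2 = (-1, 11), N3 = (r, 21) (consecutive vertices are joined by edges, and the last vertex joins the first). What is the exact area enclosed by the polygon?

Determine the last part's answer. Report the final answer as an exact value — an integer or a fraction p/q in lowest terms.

Stage 1: remainder = value at the root: -9*(10)^4 - 1*(10)^3 - 2*(10)^2 - 6*(10)^1 + 3 = (-90000) + (-1000) + (-200) + (-60) + (3) = -91257; answer -91257
Stage 2: R1 = -91257; r = 39; cross terms: (-33*11 - -1*-23)=-386, (-1*21 - 39*11)=-450, (39*-23 - -33*21)=-204; twice the area = |-1040| = 1040; area = 520; answer 520

520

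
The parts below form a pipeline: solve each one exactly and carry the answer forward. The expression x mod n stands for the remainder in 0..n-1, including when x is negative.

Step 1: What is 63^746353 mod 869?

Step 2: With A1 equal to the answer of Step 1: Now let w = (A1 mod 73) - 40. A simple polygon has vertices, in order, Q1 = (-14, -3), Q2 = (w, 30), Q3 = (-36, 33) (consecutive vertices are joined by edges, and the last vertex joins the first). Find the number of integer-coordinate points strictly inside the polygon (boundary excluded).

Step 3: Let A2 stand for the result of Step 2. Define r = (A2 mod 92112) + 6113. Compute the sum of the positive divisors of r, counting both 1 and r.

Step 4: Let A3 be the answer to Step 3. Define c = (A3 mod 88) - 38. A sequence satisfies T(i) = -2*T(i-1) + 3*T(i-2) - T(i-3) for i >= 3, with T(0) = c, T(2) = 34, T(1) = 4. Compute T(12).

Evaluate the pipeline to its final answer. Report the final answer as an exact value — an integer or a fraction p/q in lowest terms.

1536564

Step 1: squarings mod 869: 63^1=63, 63^2=493, 63^4=598, 63^8=445, 63^16=762, 63^32=152, 63^64=510, 63^128=269, 63^256=234, 63^512=9, 63^1024=81, 63^2048=478, 63^4096=806, 63^8192=493, 63^16384=598, 63^32768=445, 63^65536=762, 63^131072=152, 63^262144=510, 63^524288=269; 63^746353 = 63^1 * 63^16 * 63^32 * 63^64 * 63^256 * 63^512 * 63^8192 * 63^16384 * 63^65536 * 63^131072 * 63^524288 = 314 (mod 869); answer 314
Step 2: A1 = 314; w = -18; cross terms: (-14*30 - -18*-3)=-474, (-18*33 - -36*30)=486, (-36*-3 - -14*33)=570; twice the area = |582| = 582; area = 291; boundary points = 1 + 3 + 2 = 6; strictly interior points = area - boundary/2 + 1 = 289; answer 289
Step 3: A2 = 289; r = 6402; 6402 = 2 * 3 * 11 * 97; sigma = (1 + 2) * (1 + 3) * (1 + 11) * (1 + 97) = 3 * 4 * 12 * 98 = 14112; answer 14112
Step 4: A3 = 14112; c = -6; T(3) = -2*(34) + 3*(4) - 1*(-6) = -50; iterating: T(3)=-50, T(4)=198, T(5)=-580, T(6)=1804, T(7)=-5546, T(8)=17084, T(9)=-52610, T(10)=162018, T(11)=-498950, T(12)=1536564; answer 1536564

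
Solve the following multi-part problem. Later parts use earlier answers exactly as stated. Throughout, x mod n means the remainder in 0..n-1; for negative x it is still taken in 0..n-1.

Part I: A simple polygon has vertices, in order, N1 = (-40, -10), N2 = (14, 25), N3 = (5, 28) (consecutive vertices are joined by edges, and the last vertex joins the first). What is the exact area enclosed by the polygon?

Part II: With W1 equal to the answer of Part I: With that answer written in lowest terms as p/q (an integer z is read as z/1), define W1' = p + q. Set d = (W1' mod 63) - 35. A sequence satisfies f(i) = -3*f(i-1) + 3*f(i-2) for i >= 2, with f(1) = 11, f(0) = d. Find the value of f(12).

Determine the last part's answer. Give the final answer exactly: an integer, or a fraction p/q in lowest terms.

Part I: cross terms: (-40*25 - 14*-10)=-860, (14*28 - 5*25)=267, (5*-10 - -40*28)=1070; twice the area = |477| = 477; area = 477/2; answer 477/2
Part II: W1 = 477/2; threaded value p + q = 479; d = 3; f(2) = -3*(11) + 3*(3) = -24; iterating: f(2)=-24, f(3)=105, f(4)=-387, f(5)=1476, f(6)=-5589, f(7)=21195, f(8)=-80352, f(9)=304641, f(10)=-1154979, f(11)=4378860, f(12)=-16601517; answer -16601517

-16601517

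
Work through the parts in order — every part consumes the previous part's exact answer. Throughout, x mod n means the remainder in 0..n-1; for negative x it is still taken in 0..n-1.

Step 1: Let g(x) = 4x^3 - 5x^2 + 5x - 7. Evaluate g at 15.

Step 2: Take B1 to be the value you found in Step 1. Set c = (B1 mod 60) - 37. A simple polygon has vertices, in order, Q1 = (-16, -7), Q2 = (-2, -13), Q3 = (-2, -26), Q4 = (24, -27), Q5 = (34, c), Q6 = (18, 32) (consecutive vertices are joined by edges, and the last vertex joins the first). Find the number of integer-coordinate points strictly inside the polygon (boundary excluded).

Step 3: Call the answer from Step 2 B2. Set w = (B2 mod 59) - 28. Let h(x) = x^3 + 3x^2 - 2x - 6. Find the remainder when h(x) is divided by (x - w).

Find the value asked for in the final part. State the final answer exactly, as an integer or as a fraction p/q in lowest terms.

Step 1: 4*(15)^3 - 5*(15)^2 + 5*(15)^1 - 7 = (13500) + (-1125) + (75) + (-7) = 12443; answer 12443
Step 2: B1 = 12443; c = -14; cross terms: (-16*-13 - -2*-7)=194, (-2*-26 - -2*-13)=26, (-2*-27 - 24*-26)=678, (24*-14 - 34*-27)=582, (34*32 - 18*-14)=1340, (18*-7 - -16*32)=386; twice the area = |3206| = 3206; area = 1603; boundary points = 2 + 13 + 1 + 1 + 2 + 1 = 20; strictly interior points = area - boundary/2 + 1 = 1594; answer 1594
Step 3: B2 = 1594; w = -27; remainder = value at the root: 1*(-27)^3 + 3*(-27)^2 - 2*(-27)^1 - 6 = (-19683) + (2187) + (54) + (-6) = -17448; answer -17448

-17448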